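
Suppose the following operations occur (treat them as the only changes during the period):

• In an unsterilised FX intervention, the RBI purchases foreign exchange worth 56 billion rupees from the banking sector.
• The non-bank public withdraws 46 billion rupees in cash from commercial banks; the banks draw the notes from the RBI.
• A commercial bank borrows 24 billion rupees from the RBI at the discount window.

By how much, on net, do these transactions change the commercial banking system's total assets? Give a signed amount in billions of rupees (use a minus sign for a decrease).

-22 billion

FX purchase 56 billion rupees: just an asset swap on bank balance sheets → 0.
Currency withdrawal 46 billion rupees: bank balance sheets shrink → −46B.
Discount-window loan 24 billion rupees: bank balance sheets expand → +24B.
Net: 0 − 46 + 24 = -22 billion.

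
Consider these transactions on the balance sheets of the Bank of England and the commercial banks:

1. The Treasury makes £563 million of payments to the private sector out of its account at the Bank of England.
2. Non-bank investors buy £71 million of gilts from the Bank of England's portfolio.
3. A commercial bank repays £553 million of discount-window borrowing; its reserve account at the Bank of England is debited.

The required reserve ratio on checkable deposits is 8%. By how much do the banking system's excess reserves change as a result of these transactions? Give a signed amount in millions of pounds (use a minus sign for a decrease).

-£100.36 million

Government spending £563 million: reserves +£563M, deposits +£563M.
Asset sale (to non-banks) £71 million: reserves −£71M, deposits −£71M.
Discount-window repayment £553 million: reserves −£553M, deposits 0.
Totals: Δreserves = −£61M, Δdeposits = +£492M.
Δrequired reserves = 8% × +£492M = +£39.36M.
Δexcess reserves = Δreserves − Δrequired = −£61M − (+£39.36M) = -£100.36 million.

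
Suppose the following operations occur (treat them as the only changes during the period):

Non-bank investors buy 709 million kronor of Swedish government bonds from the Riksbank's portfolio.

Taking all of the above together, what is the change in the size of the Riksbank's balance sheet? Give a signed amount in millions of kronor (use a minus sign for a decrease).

-709 million

Asset sale (to non-banks) 709 million kronor: a Riksbank asset is shed → −709M.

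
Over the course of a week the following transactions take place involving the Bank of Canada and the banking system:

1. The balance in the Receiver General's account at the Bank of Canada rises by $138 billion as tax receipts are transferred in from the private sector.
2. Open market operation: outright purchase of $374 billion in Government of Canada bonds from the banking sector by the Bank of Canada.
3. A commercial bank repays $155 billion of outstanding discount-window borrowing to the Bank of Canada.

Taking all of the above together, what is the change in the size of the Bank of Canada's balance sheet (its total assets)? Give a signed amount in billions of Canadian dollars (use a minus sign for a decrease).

+$219 billion

Government account inflow $138 billion: only the composition of liabilities changes → 0.
OMO purchase (from banks) $374 billion: a Bank of Canada asset is acquired → +$374B.
Discount-window repayment $155 billion: a Bank of Canada asset is shed → −$155B.
Net: 0 + 374 − 155 = +$219 billion.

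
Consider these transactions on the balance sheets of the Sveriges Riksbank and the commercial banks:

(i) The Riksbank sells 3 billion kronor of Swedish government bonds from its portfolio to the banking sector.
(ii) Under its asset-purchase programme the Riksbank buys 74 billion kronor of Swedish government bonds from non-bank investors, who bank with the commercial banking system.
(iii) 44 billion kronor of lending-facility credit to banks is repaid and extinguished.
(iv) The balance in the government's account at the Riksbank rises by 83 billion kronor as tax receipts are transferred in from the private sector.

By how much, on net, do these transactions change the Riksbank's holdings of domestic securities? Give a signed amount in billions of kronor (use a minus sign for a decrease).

OMO sale (to banks) 3 billion kronor: securities removed from the Riksbank's portfolio → −3B.
Asset purchase (from non-banks) 74 billion kronor: securities added to the Riksbank's portfolio → +74B.
Discount-window repayment 44 billion kronor: the Riksbank's securities portfolio is untouched → 0.
Government account inflow 83 billion kronor: the Riksbank's securities portfolio is untouched → 0.
Net: −3 + 74 + 0 + 0 = +71 billion.

+71 billion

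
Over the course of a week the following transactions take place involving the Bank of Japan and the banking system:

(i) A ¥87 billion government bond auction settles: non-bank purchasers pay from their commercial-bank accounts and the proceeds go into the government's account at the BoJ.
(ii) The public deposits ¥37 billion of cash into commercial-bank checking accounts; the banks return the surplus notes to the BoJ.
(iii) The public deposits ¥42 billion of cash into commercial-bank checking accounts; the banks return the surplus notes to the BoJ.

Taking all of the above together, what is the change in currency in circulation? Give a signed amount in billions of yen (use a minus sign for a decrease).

-¥79 billion

Government account inflow ¥87 billion: no currency enters or leaves circulation → 0.
Currency deposit ¥37 billion: notes return to the central bank → −¥37B.
Currency deposit ¥42 billion: notes return to the central bank → −¥42B.
Net: 0 − 37 − 42 = -¥79 billion.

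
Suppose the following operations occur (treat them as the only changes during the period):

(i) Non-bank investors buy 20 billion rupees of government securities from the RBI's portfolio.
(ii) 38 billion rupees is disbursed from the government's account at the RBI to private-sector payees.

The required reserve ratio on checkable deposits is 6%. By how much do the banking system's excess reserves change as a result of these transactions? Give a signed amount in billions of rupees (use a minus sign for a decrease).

+16.92 billion

Asset sale (to non-banks) 20 billion rupees: reserves −20B, deposits −20B.
Government spending 38 billion rupees: reserves +38B, deposits +38B.
Totals: Δreserves = +18B, Δdeposits = +18B.
Δrequired reserves = 6% × +18B = +1.08B.
Δexcess reserves = Δreserves − Δrequired = +18B − (+1.08B) = +16.92 billion.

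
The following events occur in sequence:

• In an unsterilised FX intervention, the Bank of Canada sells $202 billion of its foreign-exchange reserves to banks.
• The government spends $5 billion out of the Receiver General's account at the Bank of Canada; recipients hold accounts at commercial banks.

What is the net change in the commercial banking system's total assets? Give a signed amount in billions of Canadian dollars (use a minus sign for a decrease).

Bank of Canada balance sheet:
  Assets:      Foreign assets −$202B
  Liabilities: Bank reserves −$197B, Government deposits −$5B
Commercial banking system:
  Assets:      Reserves at CB −$197B, Foreign assets +$202B
  Liabilities: Checkable deposits +$5B
Change in total bank assets = +$5 billion.

+$5 billion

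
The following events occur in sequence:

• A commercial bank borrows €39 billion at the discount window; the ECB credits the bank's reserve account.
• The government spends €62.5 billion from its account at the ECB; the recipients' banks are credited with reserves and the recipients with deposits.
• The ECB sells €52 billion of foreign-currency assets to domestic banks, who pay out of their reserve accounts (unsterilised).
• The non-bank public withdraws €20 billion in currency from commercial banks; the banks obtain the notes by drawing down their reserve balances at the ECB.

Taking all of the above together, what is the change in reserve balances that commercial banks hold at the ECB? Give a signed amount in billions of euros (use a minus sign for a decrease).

ECB balance sheet:
  Assets:      Loans to banks +€39B, Foreign assets −€52B
  Liabilities: Bank reserves +€29.5B, Currency in circulation +€20B, Government deposits −€62.5B
Commercial banking system:
  Assets:      Reserves at CB +€29.5B, Foreign assets +€52B
  Liabilities: Checkable deposits +€42.5B, Borrowings from CB +€39B
So the change in reserve balances that commercial banks hold at the ECB is +€29.5 billion.

+€29.5 billion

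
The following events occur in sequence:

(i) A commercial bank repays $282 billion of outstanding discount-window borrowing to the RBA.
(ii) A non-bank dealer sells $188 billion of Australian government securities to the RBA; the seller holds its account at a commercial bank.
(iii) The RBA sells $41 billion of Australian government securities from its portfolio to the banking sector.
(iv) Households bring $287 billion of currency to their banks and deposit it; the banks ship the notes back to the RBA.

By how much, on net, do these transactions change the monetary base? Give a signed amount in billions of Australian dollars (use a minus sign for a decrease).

Discount-window repayment $282 billion: RBA balance sheet contracts → −$282B.
Asset purchase (from non-banks) $188 billion: RBA balance sheet expands → +$188B.
OMO sale (to banks) $41 billion: RBA balance sheet contracts → −$41B.
Currency deposit $287 billion: just a shift between currency and reserves — both are base money → 0.
Net: −282 + 188 − 41 + 0 = -$135 billion.

-$135 billion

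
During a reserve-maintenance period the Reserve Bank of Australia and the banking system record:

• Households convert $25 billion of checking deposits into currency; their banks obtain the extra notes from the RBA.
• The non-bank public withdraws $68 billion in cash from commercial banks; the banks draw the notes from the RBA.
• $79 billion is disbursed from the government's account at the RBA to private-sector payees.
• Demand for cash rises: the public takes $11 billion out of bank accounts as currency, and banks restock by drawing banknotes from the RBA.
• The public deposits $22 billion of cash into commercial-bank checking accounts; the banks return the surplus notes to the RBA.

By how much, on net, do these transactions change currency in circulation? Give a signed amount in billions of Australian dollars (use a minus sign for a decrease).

+$82 billion

RBA balance sheet:
  Assets:      no change
  Liabilities: Bank reserves −$3B, Currency in circulation +$82B, Government deposits −$79B
So the change in currency in circulation is +$82 billion.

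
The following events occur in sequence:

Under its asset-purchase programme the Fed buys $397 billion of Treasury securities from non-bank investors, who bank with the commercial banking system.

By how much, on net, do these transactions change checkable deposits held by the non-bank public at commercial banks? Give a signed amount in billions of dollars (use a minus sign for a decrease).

+$397 billion

Fed balance sheet:
  Assets:      Securities +$397B
  Liabilities: Bank reserves +$397B
Commercial banking system:
  Assets:      Reserves at CB +$397B
  Liabilities: Checkable deposits +$397B
So the change in checkable deposits held by the non-bank public at commercial banks is +$397 billion.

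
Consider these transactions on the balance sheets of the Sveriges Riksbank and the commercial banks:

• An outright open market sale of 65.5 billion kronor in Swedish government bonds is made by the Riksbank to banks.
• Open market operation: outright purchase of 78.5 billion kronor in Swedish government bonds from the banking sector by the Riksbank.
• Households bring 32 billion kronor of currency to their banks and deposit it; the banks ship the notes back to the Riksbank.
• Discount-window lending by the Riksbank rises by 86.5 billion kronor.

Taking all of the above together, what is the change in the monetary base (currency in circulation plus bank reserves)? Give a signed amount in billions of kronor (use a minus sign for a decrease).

Riksbank balance sheet:
  Assets:      Securities +13B, Loans to banks +86.5B
  Liabilities: Bank reserves +131.5B, Currency in circulation −32B
Monetary base = currency + reserves: −32B + (+131.5B) = +99.5 billion.

+99.5 billion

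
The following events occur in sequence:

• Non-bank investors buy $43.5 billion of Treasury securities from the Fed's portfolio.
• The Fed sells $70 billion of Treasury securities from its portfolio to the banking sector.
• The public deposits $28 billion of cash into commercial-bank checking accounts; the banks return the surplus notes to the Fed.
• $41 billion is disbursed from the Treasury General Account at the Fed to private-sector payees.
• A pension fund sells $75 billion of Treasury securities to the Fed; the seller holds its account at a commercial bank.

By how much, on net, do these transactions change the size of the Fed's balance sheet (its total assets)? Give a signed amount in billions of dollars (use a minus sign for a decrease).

-$38.5 billion

Asset sale (to non-banks) $43.5 billion: a Fed asset is shed → −$43.5B.
OMO sale (to banks) $70 billion: a Fed asset is shed → −$70B.
Currency deposit $28 billion: only the composition of liabilities changes → 0.
Government spending $41 billion: only the composition of liabilities changes → 0.
Asset purchase (from non-banks) $75 billion: a Fed asset is acquired → +$75B.
Net: −43.5 − 70 + 0 + 0 + 75 = -$38.5 billion.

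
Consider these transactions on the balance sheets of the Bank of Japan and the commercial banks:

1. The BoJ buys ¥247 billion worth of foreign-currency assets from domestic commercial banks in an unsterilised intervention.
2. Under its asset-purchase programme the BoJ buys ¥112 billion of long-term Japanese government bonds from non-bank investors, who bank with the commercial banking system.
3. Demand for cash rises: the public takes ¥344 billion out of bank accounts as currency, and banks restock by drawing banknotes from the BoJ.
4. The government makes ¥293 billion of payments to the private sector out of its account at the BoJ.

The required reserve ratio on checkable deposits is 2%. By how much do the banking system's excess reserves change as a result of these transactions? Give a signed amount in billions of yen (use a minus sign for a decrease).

+¥306.78 billion

FX purchase ¥247 billion: reserves +¥247B, deposits 0.
Asset purchase (from non-banks) ¥112 billion: reserves +¥112B, deposits +¥112B.
Currency withdrawal ¥344 billion: reserves −¥344B, deposits −¥344B.
Government spending ¥293 billion: reserves +¥293B, deposits +¥293B.
Totals: Δreserves = +¥308B, Δdeposits = +¥61B.
Δrequired reserves = 2% × +¥61B = +¥1.22B.
Δexcess reserves = Δreserves − Δrequired = +¥308B − (+¥1.22B) = +¥306.78 billion.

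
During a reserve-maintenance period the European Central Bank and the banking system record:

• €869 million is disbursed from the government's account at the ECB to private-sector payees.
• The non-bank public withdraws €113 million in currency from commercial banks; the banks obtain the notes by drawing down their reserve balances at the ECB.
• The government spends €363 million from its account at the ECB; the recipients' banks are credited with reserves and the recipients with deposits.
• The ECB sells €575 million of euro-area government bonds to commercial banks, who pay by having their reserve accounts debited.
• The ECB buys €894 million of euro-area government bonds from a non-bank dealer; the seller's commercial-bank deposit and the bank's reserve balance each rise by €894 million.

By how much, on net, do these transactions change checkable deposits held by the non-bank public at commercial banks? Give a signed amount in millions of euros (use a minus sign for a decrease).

ECB balance sheet:
  Assets:      Securities +€319M
  Liabilities: Bank reserves +€1438M, Currency in circulation +€113M, Government deposits −€1232M
Commercial banking system:
  Assets:      Reserves at CB +€1438M, Securities +€575M
  Liabilities: Checkable deposits +€2013M
So the change in checkable deposits held by the non-bank public at commercial banks is +€2013 million.

+€2013 million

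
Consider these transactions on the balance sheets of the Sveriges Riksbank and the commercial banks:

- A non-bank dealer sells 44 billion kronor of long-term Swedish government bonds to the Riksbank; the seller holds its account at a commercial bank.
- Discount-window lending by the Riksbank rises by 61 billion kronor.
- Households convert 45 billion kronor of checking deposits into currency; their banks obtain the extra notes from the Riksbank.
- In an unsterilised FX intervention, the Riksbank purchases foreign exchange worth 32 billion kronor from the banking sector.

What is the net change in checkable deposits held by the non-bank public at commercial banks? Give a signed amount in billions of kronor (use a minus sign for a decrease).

-1 billion

Asset purchase (from non-banks) 44 billion kronor: non-bank counterparties' bank balances rise → +44B.
Discount-window loan 61 billion kronor: the counterparty is a bank, so public deposits are unchanged → 0.
Currency withdrawal 45 billion kronor: non-bank counterparties' bank balances fall → −45B.
FX purchase 32 billion kronor: the counterparty is a bank, so public deposits are unchanged → 0.
Net: 44 + 0 − 45 + 0 = -1 billion.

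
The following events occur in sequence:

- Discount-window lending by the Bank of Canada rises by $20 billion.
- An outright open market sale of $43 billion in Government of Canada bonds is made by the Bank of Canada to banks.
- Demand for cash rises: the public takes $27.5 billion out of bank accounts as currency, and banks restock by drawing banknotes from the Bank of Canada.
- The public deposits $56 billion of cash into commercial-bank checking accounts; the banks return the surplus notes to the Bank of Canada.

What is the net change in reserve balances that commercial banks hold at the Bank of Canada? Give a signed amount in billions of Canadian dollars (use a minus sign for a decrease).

Bank of Canada balance sheet:
  Assets:      Securities −$43B, Loans to banks +$20B
  Liabilities: Bank reserves +$5.5B, Currency in circulation −$28.5B
So the change in reserve balances that commercial banks hold at the Bank of Canada is +$5.5 billion.

+$5.5 billion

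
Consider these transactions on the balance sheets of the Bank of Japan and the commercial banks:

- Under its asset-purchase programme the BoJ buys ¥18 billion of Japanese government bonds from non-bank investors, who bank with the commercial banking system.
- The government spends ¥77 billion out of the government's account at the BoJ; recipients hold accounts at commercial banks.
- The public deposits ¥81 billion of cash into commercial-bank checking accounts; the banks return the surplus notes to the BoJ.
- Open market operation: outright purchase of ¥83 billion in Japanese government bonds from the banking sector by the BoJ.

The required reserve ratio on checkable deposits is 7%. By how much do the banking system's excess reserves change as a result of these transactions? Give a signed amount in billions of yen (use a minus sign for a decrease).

Asset purchase (from non-banks) ¥18 billion: reserves +¥18B, deposits +¥18B.
Government spending ¥77 billion: reserves +¥77B, deposits +¥77B.
Currency deposit ¥81 billion: reserves +¥81B, deposits +¥81B.
OMO purchase (from banks) ¥83 billion: reserves +¥83B, deposits 0.
Totals: Δreserves = +¥259B, Δdeposits = +¥176B.
Δrequired reserves = 7% × +¥176B = +¥12.32B.
Δexcess reserves = Δreserves − Δrequired = +¥259B − (+¥12.32B) = +¥246.68 billion.

+¥246.68 billion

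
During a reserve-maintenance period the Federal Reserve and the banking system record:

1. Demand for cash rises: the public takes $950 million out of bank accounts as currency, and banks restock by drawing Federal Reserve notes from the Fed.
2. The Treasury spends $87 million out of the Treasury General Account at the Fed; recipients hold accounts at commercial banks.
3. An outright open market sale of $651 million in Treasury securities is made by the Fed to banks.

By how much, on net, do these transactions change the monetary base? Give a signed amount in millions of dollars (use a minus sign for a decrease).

Currency withdrawal $950 million: just a shift between currency and reserves — both are base money → 0.
Government spending $87 million: a non-base liability converts back to reserves → +$87M.
OMO sale (to banks) $651 million: Fed balance sheet contracts → −$651M.
Net: 0 + 87 − 651 = -$564 million.

-$564 million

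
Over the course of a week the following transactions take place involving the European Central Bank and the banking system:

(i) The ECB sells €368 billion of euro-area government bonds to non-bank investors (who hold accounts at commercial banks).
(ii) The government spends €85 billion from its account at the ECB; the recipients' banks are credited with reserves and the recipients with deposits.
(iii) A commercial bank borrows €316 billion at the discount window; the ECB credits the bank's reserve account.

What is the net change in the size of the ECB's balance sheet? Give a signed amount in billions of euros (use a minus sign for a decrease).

Asset sale (to non-banks) €368 billion: an ECB asset is shed → −€368B.
Government spending €85 billion: only the composition of liabilities changes → 0.
Discount-window loan €316 billion: an ECB asset is acquired → +€316B.
Net: −368 + 0 + 316 = -€52 billion.

-€52 billion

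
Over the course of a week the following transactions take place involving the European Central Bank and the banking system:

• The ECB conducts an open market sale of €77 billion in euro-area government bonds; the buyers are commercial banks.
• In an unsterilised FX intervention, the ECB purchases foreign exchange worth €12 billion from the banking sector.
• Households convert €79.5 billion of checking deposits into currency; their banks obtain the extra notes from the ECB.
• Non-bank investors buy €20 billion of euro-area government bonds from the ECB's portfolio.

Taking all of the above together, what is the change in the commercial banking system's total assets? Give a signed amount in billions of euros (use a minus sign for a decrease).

-€99.5 billion

OMO sale (to banks) €77 billion: just an asset swap on bank balance sheets → 0.
FX purchase €12 billion: just an asset swap on bank balance sheets → 0.
Currency withdrawal €79.5 billion: bank balance sheets shrink → −€79.5B.
Asset sale (to non-banks) €20 billion: bank balance sheets shrink → −€20B.
Net: 0 + 0 − 79.5 − 20 = -€99.5 billion.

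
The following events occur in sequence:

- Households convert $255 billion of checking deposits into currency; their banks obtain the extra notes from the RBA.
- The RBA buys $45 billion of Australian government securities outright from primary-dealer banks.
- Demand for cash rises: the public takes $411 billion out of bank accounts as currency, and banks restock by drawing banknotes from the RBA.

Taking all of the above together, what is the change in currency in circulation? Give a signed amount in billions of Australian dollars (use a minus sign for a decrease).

+$666 billion

Currency withdrawal $255 billion: notes leave the central bank → +$255B.
OMO purchase (from banks) $45 billion: no currency enters or leaves circulation → 0.
Currency withdrawal $411 billion: notes leave the central bank → +$411B.
Net: 255 + 0 + 411 = +$666 billion.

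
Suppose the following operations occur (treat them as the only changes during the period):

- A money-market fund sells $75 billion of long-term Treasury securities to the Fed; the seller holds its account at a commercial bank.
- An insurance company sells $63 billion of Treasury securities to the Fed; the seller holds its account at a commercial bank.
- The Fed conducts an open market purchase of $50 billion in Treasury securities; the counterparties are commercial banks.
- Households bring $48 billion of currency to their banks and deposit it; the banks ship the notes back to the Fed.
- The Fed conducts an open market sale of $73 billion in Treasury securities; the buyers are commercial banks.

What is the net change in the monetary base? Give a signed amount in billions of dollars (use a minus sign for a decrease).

+$115 billion

Fed balance sheet:
  Assets:      Securities +$115B
  Liabilities: Bank reserves +$163B, Currency in circulation −$48B
Commercial banking system:
  Assets:      Reserves at CB +$163B, Securities +$23B
  Liabilities: Checkable deposits +$186B
Monetary base = currency + reserves: −$48B + (+$163B) = +$115 billion.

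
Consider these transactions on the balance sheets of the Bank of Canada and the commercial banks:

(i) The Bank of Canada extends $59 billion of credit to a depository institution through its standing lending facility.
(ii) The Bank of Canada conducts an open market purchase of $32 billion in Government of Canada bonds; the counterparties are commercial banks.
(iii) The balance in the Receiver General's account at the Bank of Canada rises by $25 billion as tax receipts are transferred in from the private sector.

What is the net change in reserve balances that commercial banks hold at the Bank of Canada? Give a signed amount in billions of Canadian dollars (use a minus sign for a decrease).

+$66 billion

Bank of Canada balance sheet:
  Assets:      Securities +$32B, Loans to banks +$59B
  Liabilities: Bank reserves +$66B, Government deposits +$25B
So the change in reserve balances that commercial banks hold at the Bank of Canada is +$66 billion.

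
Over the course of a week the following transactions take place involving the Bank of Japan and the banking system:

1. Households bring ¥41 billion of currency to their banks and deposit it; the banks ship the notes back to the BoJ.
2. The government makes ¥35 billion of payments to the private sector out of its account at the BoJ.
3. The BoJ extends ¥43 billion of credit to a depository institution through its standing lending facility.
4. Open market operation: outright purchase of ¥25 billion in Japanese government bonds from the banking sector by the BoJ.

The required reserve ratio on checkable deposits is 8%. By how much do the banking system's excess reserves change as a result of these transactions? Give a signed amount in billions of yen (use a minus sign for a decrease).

Currency deposit ¥41 billion: reserves +¥41B, deposits +¥41B.
Government spending ¥35 billion: reserves +¥35B, deposits +¥35B.
Discount-window loan ¥43 billion: reserves +¥43B, deposits 0.
OMO purchase (from banks) ¥25 billion: reserves +¥25B, deposits 0.
Totals: Δreserves = +¥144B, Δdeposits = +¥76B.
Δrequired reserves = 8% × +¥76B = +¥6.08B.
Δexcess reserves = Δreserves − Δrequired = +¥144B − (+¥6.08B) = +¥137.92 billion.

+¥137.92 billion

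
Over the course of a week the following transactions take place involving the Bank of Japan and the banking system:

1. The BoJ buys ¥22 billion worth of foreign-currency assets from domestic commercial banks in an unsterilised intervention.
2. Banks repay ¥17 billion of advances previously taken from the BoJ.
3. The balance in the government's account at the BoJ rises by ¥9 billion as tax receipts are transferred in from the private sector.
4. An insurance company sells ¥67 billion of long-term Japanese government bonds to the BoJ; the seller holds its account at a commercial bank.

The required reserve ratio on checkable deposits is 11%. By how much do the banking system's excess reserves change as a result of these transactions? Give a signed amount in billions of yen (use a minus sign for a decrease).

+¥56.62 billion

FX purchase ¥22 billion: reserves +¥22B, deposits 0.
Discount-window repayment ¥17 billion: reserves −¥17B, deposits 0.
Government account inflow ¥9 billion: reserves −¥9B, deposits −¥9B.
Asset purchase (from non-banks) ¥67 billion: reserves +¥67B, deposits +¥67B.
Totals: Δreserves = +¥63B, Δdeposits = +¥58B.
Δrequired reserves = 11% × +¥58B = +¥6.38B.
Δexcess reserves = Δreserves − Δrequired = +¥63B − (+¥6.38B) = +¥56.62 billion.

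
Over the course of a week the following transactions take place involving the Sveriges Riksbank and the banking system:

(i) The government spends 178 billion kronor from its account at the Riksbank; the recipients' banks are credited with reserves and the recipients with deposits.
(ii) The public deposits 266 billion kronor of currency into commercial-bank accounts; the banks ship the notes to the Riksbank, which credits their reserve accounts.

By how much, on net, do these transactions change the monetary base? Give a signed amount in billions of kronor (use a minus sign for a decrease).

Government spending 178 billion kronor: a non-base liability converts back to reserves → +178B.
Currency deposit 266 billion kronor: just a shift between currency and reserves — both are base money → 0.
Net: 178 + 0 = +178 billion.

+178 billion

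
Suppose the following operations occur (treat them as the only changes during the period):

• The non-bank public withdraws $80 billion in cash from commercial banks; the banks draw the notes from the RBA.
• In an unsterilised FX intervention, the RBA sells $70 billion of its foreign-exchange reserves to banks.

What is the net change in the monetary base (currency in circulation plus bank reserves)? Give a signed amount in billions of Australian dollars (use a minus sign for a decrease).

-$70 billion

Currency withdrawal $80 billion: just a shift between currency and reserves — both are base money → 0.
FX sale $70 billion: RBA balance sheet contracts → −$70B.
Net: 0 − 70 = -$70 billion.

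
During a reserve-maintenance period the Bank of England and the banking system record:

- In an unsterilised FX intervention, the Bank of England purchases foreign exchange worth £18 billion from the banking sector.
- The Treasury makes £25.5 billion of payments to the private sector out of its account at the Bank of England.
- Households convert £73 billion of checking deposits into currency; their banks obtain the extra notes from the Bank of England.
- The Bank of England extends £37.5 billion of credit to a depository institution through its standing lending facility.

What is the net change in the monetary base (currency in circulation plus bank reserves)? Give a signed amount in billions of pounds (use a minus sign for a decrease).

FX purchase £18 billion: Bank of England balance sheet expands → +£18B.
Government spending £25.5 billion: a non-base liability converts back to reserves → +£25.5B.
Currency withdrawal £73 billion: just a shift between currency and reserves — both are base money → 0.
Discount-window loan £37.5 billion: Bank of England balance sheet expands → +£37.5B.
Net: 18 + 25.5 + 0 + 37.5 = +£81 billion.

+£81 billion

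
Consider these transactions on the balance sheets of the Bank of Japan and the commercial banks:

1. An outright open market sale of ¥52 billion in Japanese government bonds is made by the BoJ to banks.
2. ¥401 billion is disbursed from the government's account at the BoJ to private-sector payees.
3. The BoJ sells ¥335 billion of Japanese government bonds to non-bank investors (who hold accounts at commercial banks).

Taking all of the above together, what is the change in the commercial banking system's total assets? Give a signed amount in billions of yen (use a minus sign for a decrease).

OMO sale (to banks) ¥52 billion: just an asset swap on bank balance sheets → 0.
Government spending ¥401 billion: bank balance sheets expand → +¥401B.
Asset sale (to non-banks) ¥335 billion: bank balance sheets shrink → −¥335B.
Net: 0 + 401 − 335 = +¥66 billion.

+¥66 billion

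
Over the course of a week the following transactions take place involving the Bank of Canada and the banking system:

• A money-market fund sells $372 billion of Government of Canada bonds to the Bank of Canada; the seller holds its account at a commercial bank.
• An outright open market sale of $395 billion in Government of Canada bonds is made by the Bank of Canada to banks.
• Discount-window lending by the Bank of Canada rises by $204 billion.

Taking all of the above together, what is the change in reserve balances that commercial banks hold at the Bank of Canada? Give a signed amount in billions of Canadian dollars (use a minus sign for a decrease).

Bank of Canada balance sheet:
  Assets:      Securities −$23B, Loans to banks +$204B
  Liabilities: Bank reserves +$181B
Commercial banking system:
  Assets:      Reserves at CB +$181B, Securities +$395B
  Liabilities: Checkable deposits +$372B, Borrowings from CB +$204B
So the change in reserve balances that commercial banks hold at the Bank of Canada is +$181 billion.

+$181 billion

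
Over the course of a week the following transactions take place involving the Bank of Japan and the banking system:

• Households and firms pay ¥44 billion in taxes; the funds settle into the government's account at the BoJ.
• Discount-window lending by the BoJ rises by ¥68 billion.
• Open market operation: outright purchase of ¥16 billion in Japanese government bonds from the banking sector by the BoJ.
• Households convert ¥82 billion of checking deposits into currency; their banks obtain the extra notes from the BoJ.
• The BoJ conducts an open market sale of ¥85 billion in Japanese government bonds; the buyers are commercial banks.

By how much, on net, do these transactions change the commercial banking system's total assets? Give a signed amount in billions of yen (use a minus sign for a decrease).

-¥58 billion

Government account inflow ¥44 billion: bank balance sheets shrink → −¥44B.
Discount-window loan ¥68 billion: bank balance sheets expand → +¥68B.
OMO purchase (from banks) ¥16 billion: just an asset swap on bank balance sheets → 0.
Currency withdrawal ¥82 billion: bank balance sheets shrink → −¥82B.
OMO sale (to banks) ¥85 billion: just an asset swap on bank balance sheets → 0.
Net: −44 + 68 + 0 − 82 + 0 = -¥58 billion.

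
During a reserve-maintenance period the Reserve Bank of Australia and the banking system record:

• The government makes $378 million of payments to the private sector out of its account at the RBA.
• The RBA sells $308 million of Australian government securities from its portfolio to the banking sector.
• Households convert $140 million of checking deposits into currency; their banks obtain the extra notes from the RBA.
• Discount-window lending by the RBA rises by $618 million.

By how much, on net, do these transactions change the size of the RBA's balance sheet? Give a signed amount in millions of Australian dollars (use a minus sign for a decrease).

RBA balance sheet:
  Assets:      Securities −$308M, Loans to banks +$618M
  Liabilities: Bank reserves +$548M, Currency in circulation +$140M, Government deposits −$378M
Change in total RBA assets = +$310 million.

+$310 million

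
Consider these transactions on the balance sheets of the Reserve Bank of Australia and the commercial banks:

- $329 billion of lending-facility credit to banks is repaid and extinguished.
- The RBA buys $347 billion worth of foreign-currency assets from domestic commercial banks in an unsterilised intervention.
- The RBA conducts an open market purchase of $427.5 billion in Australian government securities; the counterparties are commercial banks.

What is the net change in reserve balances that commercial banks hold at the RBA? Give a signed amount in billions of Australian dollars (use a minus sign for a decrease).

Discount-window repayment $329 billion: repayment is debited from reserves → −$329B.
FX purchase $347 billion: the RBA pays by crediting reserve accounts → +$347B.
OMO purchase (from banks) $427.5 billion: the RBA pays by crediting reserve accounts → +$427.5B.
Net: −329 + 347 + 427.5 = +$445.5 billion.

+$445.5 billion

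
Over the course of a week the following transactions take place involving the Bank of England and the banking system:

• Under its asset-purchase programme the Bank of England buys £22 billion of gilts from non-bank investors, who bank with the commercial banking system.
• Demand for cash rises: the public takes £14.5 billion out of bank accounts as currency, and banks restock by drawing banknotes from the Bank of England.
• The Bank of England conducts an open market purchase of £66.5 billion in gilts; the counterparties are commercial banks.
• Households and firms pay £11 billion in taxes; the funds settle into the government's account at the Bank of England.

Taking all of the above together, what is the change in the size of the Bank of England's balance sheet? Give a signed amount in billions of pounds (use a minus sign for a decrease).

Bank of England balance sheet:
  Assets:      Securities +£88.5B
  Liabilities: Bank reserves +£63B, Currency in circulation +£14.5B, Government deposits +£11B
Commercial banking system:
  Assets:      Reserves at CB +£63B, Securities −£66.5B
  Liabilities: Checkable deposits −£3.5B
Change in total Bank of England assets = +£88.5 billion.

+£88.5 billion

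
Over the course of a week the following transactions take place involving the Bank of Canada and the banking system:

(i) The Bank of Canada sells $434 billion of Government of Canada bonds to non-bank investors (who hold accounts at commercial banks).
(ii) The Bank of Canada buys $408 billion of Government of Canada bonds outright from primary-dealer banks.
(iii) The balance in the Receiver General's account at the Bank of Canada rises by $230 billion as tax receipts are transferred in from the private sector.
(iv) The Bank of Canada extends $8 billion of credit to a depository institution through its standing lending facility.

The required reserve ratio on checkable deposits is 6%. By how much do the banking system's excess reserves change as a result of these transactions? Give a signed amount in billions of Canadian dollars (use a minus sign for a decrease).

-$208.16 billion

Asset sale (to non-banks) $434 billion: reserves −$434B, deposits −$434B.
OMO purchase (from banks) $408 billion: reserves +$408B, deposits 0.
Government account inflow $230 billion: reserves −$230B, deposits −$230B.
Discount-window loan $8 billion: reserves +$8B, deposits 0.
Totals: Δreserves = −$248B, Δdeposits = −$664B.
Δrequired reserves = 6% × −$664B = −$39.84B.
Δexcess reserves = Δreserves − Δrequired = −$248B − (−$39.84B) = -$208.16 billion.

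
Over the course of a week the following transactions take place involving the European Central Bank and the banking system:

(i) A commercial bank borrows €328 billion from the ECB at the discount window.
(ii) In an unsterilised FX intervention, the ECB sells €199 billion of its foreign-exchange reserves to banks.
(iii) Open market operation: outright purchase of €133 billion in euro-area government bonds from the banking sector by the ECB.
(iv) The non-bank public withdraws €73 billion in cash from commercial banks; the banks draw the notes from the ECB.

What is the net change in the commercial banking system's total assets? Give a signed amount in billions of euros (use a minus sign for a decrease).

ECB balance sheet:
  Assets:      Securities +€133B, Loans to banks +€328B, Foreign assets −€199B
  Liabilities: Bank reserves +€189B, Currency in circulation +€73B
Commercial banking system:
  Assets:      Reserves at CB +€189B, Securities −€133B, Foreign assets +€199B
  Liabilities: Checkable deposits −€73B, Borrowings from CB +€328B
Change in total bank assets = +€255 billion.

+€255 billion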